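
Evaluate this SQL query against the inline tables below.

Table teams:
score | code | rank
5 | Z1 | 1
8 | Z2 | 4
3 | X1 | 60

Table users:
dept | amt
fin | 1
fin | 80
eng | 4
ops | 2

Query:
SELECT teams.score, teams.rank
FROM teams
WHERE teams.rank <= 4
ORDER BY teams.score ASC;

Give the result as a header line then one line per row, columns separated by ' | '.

After WHERE (2 rows):
teams.score | teams.code | teams.rank
5 | Z1 | 1
8 | Z2 | 4
After SELECT (2 rows):
teams.score | teams.rank
5 | 1
8 | 4
After ORDER BY (2 rows):
teams.score | teams.rank
5 | 1
8 | 4

== RESULT ==
teams.score | teams.rank
5 | 1
8 | 4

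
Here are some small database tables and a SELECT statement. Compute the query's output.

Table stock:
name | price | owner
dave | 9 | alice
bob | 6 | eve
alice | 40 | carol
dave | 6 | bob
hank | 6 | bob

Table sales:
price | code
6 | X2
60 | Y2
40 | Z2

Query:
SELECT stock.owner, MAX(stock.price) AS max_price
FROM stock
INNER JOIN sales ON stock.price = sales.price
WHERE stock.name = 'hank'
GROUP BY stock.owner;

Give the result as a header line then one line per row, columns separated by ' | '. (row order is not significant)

After JOIN sales (4 rows):
stock.name | stock.price | stock.owner | sales.price | sales.code
bob | 6 | eve | 6 | X2
alice | 40 | carol | 40 | Z2
dave | 6 | bob | 6 | X2
hank | 6 | bob | 6 | X2
After WHERE (1 rows):
stock.name | stock.price | stock.owner | sales.price | sales.code
hank | 6 | bob | 6 | X2
After GROUP BY (1 rows):
stock.owner | max_price
bob | 6

== RESULT ==
stock.owner | max_price
bob | 6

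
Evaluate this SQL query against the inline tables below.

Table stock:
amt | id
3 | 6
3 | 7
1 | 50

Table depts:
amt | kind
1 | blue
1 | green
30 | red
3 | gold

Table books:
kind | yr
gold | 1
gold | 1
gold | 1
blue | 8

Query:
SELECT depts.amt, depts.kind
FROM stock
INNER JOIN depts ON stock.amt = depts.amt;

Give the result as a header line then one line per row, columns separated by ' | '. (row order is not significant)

== RESULT ==
depts.amt | depts.kind
3 | gold
3 | gold
1 | blue
1 | green

Derivation:
After JOIN depts (4 rows):
stock.amt | stock.id | depts.amt | depts.kind
3 | 6 | 3 | gold
3 | 7 | 3 | gold
1 | 50 | 1 | blue
1 | 50 | 1 | green
After SELECT (4 rows):
depts.amt | depts.kind
3 | gold
3 | gold
1 | blue
1 | green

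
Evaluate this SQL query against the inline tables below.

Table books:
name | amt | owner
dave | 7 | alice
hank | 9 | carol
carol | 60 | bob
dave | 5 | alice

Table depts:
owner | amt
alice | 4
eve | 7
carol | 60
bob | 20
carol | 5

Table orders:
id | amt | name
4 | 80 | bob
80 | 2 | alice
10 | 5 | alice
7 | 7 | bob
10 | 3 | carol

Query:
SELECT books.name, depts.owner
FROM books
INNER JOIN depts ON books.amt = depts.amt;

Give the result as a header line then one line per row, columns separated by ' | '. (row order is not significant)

== RESULT ==
books.name | depts.owner
dave | eve
carol | carol
dave | carol

Derivation:
After JOIN depts (3 rows):
books.name | books.amt | books.owner | depts.owner | depts.amt
dave | 7 | alice | eve | 7
carol | 60 | bob | carol | 60
dave | 5 | alice | carol | 5
After SELECT (3 rows):
books.name | depts.owner
dave | eve
carol | carol
dave | carol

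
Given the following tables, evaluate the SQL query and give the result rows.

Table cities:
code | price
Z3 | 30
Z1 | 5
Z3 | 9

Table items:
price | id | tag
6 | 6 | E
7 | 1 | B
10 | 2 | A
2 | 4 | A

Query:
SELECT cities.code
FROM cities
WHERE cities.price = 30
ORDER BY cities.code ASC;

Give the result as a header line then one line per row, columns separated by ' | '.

== RESULT ==
cities.code
Z3

Derivation:
After WHERE (1 rows):
cities.code | cities.price
Z3 | 30
After SELECT (1 rows):
cities.code
Z3
After ORDER BY (1 rows):
cities.code
Z3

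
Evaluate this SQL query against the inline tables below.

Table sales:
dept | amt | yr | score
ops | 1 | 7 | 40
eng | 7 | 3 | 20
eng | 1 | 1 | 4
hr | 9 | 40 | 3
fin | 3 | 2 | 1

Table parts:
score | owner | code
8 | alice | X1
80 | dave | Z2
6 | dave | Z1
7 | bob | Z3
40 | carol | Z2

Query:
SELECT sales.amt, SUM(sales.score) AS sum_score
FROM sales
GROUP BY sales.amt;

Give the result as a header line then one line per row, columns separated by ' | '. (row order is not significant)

== RESULT ==
sales.amt | sum_score
1 | 44
7 | 20
9 | 3
3 | 1

Derivation:
After GROUP BY (4 rows):
sales.amt | sum_score
1 | 44
7 | 20
9 | 3
3 | 1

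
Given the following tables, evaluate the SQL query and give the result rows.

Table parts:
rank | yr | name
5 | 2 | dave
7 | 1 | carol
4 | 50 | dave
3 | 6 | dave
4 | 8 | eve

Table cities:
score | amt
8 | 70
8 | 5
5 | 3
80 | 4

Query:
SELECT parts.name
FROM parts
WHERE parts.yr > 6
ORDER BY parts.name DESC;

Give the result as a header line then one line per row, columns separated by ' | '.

After WHERE (2 rows):
parts.rank | parts.yr | parts.name
4 | 50 | dave
4 | 8 | eve
After SELECT (2 rows):
parts.name
dave
eve
After ORDER BY (2 rows):
parts.name
eve
dave

== RESULT ==
parts.name
eve
dave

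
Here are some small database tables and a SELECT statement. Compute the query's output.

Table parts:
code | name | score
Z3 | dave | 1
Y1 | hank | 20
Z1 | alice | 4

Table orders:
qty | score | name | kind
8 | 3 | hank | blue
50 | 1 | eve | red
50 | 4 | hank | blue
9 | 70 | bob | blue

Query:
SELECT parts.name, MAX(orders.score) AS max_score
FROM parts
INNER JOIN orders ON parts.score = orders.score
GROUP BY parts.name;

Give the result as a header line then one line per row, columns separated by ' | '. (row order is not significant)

== RESULT ==
parts.name | max_score
dave | 1
alice | 4

Derivation:
After JOIN orders (2 rows):
parts.code | parts.name | parts.score | orders.qty | orders.score | orders.name | orders.kind
Z3 | dave | 1 | 50 | 1 | eve | red
Z1 | alice | 4 | 50 | 4 | hank | blue
After GROUP BY (2 rows):
parts.name | max_score
dave | 1
alice | 4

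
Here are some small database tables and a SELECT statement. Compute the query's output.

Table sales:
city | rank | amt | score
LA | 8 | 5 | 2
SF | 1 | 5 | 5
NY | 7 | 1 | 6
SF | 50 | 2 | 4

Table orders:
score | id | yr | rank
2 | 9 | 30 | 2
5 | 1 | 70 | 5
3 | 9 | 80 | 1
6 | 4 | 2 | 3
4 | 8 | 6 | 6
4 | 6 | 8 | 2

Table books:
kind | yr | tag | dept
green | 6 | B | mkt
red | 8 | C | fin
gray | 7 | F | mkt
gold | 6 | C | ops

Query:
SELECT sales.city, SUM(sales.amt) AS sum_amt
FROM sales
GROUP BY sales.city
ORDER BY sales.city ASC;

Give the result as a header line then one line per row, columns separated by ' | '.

== RESULT ==
sales.city | sum_amt
LA | 5
NY | 1
SF | 7

Derivation:
After GROUP BY (3 rows):
sales.city | sum_amt
LA | 5
SF | 7
NY | 1
After ORDER BY (3 rows):
sales.city | sum_amt
LA | 5
NY | 1
SF | 7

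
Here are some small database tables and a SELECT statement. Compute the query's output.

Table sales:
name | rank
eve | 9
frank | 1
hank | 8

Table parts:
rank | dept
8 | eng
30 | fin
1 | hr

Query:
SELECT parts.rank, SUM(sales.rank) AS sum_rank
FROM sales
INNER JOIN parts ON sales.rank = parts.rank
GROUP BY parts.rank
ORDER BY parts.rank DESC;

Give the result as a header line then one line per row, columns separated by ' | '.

After JOIN parts (2 rows):
sales.name | sales.rank | parts.rank | parts.dept
frank | 1 | 1 | hr
hank | 8 | 8 | eng
After GROUP BY (2 rows):
parts.rank | sum_rank
1 | 1
8 | 8
After ORDER BY (2 rows):
parts.rank | sum_rank
8 | 8
1 | 1

== RESULT ==
parts.rank | sum_rank
8 | 8
1 | 1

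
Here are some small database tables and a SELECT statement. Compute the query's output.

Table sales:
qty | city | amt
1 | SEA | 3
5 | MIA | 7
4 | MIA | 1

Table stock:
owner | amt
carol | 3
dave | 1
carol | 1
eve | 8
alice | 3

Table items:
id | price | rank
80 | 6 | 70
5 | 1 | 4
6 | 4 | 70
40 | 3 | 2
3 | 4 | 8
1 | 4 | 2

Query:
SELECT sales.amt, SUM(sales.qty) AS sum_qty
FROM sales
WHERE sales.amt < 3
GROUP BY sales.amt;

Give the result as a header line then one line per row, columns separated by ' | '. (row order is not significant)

After WHERE (1 rows):
sales.qty | sales.city | sales.amt
4 | MIA | 1
After GROUP BY (1 rows):
sales.amt | sum_qty
1 | 4

== RESULT ==
sales.amt | sum_qty
1 | 4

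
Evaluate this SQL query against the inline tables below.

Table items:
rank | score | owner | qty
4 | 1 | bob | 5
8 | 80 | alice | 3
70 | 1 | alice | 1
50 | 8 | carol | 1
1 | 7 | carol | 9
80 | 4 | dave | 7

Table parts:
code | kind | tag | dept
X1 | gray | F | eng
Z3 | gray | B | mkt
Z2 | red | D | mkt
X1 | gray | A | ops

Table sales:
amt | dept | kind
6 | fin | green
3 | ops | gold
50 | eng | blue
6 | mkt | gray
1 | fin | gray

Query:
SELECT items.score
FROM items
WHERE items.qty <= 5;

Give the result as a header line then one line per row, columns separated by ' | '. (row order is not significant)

After WHERE (4 rows):
items.rank | items.score | items.owner | items.qty
4 | 1 | bob | 5
8 | 80 | alice | 3
70 | 1 | alice | 1
50 | 8 | carol | 1
After SELECT (4 rows):
items.score
1
80
1
8

== RESULT ==
items.score
1
80
1
8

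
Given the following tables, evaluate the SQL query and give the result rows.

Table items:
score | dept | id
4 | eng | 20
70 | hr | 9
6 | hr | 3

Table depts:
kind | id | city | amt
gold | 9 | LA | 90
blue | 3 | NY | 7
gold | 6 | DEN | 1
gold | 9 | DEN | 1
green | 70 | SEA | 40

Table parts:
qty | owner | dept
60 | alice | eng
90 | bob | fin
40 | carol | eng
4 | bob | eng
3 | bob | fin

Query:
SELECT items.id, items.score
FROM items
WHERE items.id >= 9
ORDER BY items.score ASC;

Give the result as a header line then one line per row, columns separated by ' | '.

== RESULT ==
items.id | items.score
20 | 4
9 | 70

Derivation:
After WHERE (2 rows):
items.score | items.dept | items.id
4 | eng | 20
70 | hr | 9
After SELECT (2 rows):
items.id | items.score
20 | 4
9 | 70
After ORDER BY (2 rows):
items.id | items.score
20 | 4
9 | 70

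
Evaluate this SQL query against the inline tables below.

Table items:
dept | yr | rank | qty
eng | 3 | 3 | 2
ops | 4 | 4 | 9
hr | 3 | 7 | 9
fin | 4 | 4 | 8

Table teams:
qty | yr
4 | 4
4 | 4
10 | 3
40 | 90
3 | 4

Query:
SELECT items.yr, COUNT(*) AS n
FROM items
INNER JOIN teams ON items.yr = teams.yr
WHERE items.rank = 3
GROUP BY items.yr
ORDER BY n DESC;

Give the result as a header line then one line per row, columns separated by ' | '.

== RESULT ==
items.yr | n
3 | 1

Derivation:
After JOIN teams (8 rows):
items.dept | items.yr | items.rank | items.qty | teams.qty | teams.yr
eng | 3 | 3 | 2 | 10 | 3
ops | 4 | 4 | 9 | 4 | 4
ops | 4 | 4 | 9 | 4 | 4
ops | 4 | 4 | 9 | 3 | 4
hr | 3 | 7 | 9 | 10 | 3
fin | 4 | 4 | 8 | 4 | 4
fin | 4 | 4 | 8 | 4 | 4
fin | 4 | 4 | 8 | 3 | 4
After WHERE (1 rows):
items.dept | items.yr | items.rank | items.qty | teams.qty | teams.yr
eng | 3 | 3 | 2 | 10 | 3
After GROUP BY (1 rows):
items.yr | n
3 | 1
After ORDER BY (1 rows):
items.yr | n
3 | 1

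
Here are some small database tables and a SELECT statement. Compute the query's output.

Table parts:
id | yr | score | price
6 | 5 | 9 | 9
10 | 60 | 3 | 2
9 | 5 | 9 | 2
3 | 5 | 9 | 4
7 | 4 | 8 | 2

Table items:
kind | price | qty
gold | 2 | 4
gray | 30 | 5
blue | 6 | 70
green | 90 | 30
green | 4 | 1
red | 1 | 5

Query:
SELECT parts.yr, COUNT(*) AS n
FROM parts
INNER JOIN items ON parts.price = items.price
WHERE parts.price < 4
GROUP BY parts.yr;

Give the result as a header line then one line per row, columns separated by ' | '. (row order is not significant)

After JOIN items (4 rows):
parts.id | parts.yr | parts.score | parts.price | items.kind | items.price | items.qty
10 | 60 | 3 | 2 | gold | 2 | 4
9 | 5 | 9 | 2 | gold | 2 | 4
3 | 5 | 9 | 4 | green | 4 | 1
7 | 4 | 8 | 2 | gold | 2 | 4
After WHERE (3 rows):
parts.id | parts.yr | parts.score | parts.price | items.kind | items.price | items.qty
10 | 60 | 3 | 2 | gold | 2 | 4
9 | 5 | 9 | 2 | gold | 2 | 4
7 | 4 | 8 | 2 | gold | 2 | 4
After GROUP BY (3 rows):
parts.yr | n
60 | 1
5 | 1
4 | 1

== RESULT ==
parts.yr | n
60 | 1
5 | 1
4 | 1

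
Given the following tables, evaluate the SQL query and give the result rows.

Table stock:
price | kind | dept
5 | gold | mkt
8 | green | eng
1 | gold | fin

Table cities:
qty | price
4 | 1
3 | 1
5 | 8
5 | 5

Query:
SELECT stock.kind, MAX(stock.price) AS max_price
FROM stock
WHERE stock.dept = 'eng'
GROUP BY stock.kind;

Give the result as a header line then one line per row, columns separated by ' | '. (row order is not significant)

After WHERE (1 rows):
stock.price | stock.kind | stock.dept
8 | green | eng
After GROUP BY (1 rows):
stock.kind | max_price
green | 8

== RESULT ==
stock.kind | max_price
green | 8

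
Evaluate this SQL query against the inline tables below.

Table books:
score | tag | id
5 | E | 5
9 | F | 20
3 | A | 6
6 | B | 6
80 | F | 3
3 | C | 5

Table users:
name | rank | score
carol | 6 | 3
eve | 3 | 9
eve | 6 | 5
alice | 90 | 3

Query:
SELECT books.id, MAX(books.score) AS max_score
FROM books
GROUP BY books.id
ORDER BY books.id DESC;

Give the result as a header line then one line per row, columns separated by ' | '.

== RESULT ==
books.id | max_score
20 | 9
6 | 6
5 | 5
3 | 80

Derivation:
After GROUP BY (4 rows):
books.id | max_score
5 | 5
20 | 9
6 | 6
3 | 80
After ORDER BY (4 rows):
books.id | max_score
20 | 9
6 | 6
5 | 5
3 | 80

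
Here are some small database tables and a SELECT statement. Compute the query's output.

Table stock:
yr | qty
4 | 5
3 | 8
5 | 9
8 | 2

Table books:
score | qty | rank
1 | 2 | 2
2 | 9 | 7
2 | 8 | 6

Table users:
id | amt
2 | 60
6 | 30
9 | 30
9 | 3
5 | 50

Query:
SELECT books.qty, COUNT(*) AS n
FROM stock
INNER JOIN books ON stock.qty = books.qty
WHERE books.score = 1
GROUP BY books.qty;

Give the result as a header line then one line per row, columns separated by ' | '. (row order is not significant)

After JOIN books (3 rows):
stock.yr | stock.qty | books.score | books.qty | books.rank
3 | 8 | 2 | 8 | 6
5 | 9 | 2 | 9 | 7
8 | 2 | 1 | 2 | 2
After WHERE (1 rows):
stock.yr | stock.qty | books.score | books.qty | books.rank
8 | 2 | 1 | 2 | 2
After GROUP BY (1 rows):
books.qty | n
2 | 1

== RESULT ==
books.qty | n
2 | 1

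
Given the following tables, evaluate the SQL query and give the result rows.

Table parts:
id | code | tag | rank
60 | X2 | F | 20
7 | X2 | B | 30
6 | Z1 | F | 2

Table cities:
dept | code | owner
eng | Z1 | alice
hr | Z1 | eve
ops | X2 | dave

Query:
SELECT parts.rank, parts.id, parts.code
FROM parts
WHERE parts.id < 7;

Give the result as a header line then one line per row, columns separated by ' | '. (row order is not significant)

== RESULT ==
parts.rank | parts.id | parts.code
2 | 6 | Z1

Derivation:
After WHERE (1 rows):
parts.id | parts.code | parts.tag | parts.rank
6 | Z1 | F | 2
After SELECT (1 rows):
parts.rank | parts.id | parts.code
2 | 6 | Z1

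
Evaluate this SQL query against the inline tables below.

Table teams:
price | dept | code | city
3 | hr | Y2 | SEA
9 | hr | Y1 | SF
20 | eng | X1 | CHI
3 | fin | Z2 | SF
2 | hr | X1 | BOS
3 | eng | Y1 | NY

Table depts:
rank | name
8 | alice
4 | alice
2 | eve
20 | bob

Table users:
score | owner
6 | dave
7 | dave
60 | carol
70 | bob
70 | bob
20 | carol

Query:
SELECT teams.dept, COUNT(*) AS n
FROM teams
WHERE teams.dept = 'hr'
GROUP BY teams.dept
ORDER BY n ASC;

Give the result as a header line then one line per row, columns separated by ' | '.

== RESULT ==
teams.dept | n
hr | 3

Derivation:
After WHERE (3 rows):
teams.price | teams.dept | teams.code | teams.city
3 | hr | Y2 | SEA
9 | hr | Y1 | SF
2 | hr | X1 | BOS
After GROUP BY (1 rows):
teams.dept | n
hr | 3
After ORDER BY (1 rows):
teams.dept | n
hr | 3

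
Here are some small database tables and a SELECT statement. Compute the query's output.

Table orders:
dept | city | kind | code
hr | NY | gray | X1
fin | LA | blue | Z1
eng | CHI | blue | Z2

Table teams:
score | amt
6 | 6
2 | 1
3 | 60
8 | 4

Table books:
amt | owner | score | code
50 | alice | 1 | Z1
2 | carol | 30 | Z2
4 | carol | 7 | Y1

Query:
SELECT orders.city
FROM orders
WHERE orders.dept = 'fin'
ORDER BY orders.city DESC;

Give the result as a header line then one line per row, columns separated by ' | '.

== RESULT ==
orders.city
LA

Derivation:
After WHERE (1 rows):
orders.dept | orders.city | orders.kind | orders.code
fin | LA | blue | Z1
After SELECT (1 rows):
orders.city
LA
After ORDER BY (1 rows):
orders.city
LA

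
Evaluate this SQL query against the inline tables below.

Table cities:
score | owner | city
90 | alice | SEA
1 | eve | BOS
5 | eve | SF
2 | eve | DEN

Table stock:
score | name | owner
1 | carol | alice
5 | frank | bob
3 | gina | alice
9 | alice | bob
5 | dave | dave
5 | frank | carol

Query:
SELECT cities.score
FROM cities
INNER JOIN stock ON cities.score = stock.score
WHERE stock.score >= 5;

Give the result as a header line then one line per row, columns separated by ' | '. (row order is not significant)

== RESULT ==
cities.score
5
5
5

Derivation:
After JOIN stock (4 rows):
cities.score | cities.owner | cities.city | stock.score | stock.name | stock.owner
1 | eve | BOS | 1 | carol | alice
5 | eve | SF | 5 | frank | bob
5 | eve | SF | 5 | dave | dave
5 | eve | SF | 5 | frank | carol
After WHERE (3 rows):
cities.score | cities.owner | cities.city | stock.score | stock.name | stock.owner
5 | eve | SF | 5 | frank | bob
5 | eve | SF | 5 | dave | dave
5 | eve | SF | 5 | frank | carol
After SELECT (3 rows):
cities.score
5
5
5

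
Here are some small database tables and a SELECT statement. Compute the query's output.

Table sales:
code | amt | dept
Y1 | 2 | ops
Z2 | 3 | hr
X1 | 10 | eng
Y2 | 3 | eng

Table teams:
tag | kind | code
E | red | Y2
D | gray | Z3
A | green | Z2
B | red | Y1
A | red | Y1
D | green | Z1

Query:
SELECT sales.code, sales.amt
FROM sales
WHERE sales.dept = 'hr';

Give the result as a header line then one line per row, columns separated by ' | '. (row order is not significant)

== RESULT ==
sales.code | sales.amt
Z2 | 3

Derivation:
After WHERE (1 rows):
sales.code | sales.amt | sales.dept
Z2 | 3 | hr
After SELECT (1 rows):
sales.code | sales.amt
Z2 | 3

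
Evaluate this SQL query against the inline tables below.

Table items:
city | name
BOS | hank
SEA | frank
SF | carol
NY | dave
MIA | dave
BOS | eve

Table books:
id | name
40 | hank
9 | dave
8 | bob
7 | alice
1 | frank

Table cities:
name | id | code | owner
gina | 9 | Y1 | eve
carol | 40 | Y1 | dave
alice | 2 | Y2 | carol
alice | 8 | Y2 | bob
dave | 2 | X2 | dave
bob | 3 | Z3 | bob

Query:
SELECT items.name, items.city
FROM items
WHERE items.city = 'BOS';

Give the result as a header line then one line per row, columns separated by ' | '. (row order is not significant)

After WHERE (2 rows):
items.city | items.name
BOS | hank
BOS | eve
After SELECT (2 rows):
items.name | items.city
hank | BOS
eve | BOS

== RESULT ==
items.name | items.city
hank | BOS
eve | BOS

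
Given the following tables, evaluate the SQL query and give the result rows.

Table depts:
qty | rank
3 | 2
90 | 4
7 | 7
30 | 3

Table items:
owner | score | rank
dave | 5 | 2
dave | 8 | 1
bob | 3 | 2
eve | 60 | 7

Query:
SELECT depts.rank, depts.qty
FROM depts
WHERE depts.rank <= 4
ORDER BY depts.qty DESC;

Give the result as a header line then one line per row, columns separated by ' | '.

== RESULT ==
depts.rank | depts.qty
4 | 90
3 | 30
2 | 3

Derivation:
After WHERE (3 rows):
depts.qty | depts.rank
3 | 2
90 | 4
30 | 3
After SELECT (3 rows):
depts.rank | depts.qty
2 | 3
4 | 90
3 | 30
After ORDER BY (3 rows):
depts.rank | depts.qty
4 | 90
3 | 30
2 | 3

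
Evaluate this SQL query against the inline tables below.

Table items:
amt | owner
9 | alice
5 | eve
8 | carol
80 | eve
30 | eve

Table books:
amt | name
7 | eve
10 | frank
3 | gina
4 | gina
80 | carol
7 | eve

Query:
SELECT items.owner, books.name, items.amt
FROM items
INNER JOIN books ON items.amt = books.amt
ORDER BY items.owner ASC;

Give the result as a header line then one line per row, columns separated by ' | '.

After JOIN books (1 rows):
items.amt | items.owner | books.amt | books.name
80 | eve | 80 | carol
After SELECT (1 rows):
items.owner | books.name | items.amt
eve | carol | 80
After ORDER BY (1 rows):
items.owner | books.name | items.amt
eve | carol | 80

== RESULT ==
items.owner | books.name | items.amt
eve | carol | 80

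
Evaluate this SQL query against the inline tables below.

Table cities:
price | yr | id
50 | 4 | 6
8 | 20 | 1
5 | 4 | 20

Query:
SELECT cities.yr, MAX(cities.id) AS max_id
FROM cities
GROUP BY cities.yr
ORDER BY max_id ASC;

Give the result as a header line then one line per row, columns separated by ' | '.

After GROUP BY (2 rows):
cities.yr | max_id
4 | 20
20 | 1
After ORDER BY (2 rows):
cities.yr | max_id
20 | 1
4 | 20

== RESULT ==
cities.yr | max_id
20 | 1
4 | 20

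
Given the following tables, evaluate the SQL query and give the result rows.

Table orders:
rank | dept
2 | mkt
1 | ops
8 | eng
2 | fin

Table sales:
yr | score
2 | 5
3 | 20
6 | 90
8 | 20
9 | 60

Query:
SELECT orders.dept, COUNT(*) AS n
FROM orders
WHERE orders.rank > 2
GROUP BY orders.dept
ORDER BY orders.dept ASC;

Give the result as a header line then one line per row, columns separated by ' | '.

After WHERE (1 rows):
orders.rank | orders.dept
8 | eng
After GROUP BY (1 rows):
orders.dept | n
eng | 1
After ORDER BY (1 rows):
orders.dept | n
eng | 1

== RESULT ==
orders.dept | n
eng | 1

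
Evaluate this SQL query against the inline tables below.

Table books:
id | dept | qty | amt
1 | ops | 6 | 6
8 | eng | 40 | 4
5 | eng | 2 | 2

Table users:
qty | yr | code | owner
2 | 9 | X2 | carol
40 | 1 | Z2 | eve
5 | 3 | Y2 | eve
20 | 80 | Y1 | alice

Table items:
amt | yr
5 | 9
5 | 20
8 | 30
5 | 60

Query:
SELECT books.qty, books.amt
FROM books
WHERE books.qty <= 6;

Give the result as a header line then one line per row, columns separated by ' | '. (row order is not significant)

== RESULT ==
books.qty | books.amt
6 | 6
2 | 2

Derivation:
After WHERE (2 rows):
books.id | books.dept | books.qty | books.amt
1 | ops | 6 | 6
5 | eng | 2 | 2
After SELECT (2 rows):
books.qty | books.amt
6 | 6
2 | 2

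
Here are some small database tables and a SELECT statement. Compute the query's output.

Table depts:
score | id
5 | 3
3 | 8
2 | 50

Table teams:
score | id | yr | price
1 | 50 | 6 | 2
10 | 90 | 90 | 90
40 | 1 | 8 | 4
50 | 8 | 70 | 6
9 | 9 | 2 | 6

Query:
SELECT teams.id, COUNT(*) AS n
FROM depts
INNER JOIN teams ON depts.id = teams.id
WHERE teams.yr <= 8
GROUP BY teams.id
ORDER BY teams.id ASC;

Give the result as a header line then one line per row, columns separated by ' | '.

After JOIN teams (2 rows):
depts.score | depts.id | teams.score | teams.id | teams.yr | teams.price
3 | 8 | 50 | 8 | 70 | 6
2 | 50 | 1 | 50 | 6 | 2
After WHERE (1 rows):
depts.score | depts.id | teams.score | teams.id | teams.yr | teams.price
2 | 50 | 1 | 50 | 6 | 2
After GROUP BY (1 rows):
teams.id | n
50 | 1
After ORDER BY (1 rows):
teams.id | n
50 | 1

== RESULT ==
teams.id | n
50 | 1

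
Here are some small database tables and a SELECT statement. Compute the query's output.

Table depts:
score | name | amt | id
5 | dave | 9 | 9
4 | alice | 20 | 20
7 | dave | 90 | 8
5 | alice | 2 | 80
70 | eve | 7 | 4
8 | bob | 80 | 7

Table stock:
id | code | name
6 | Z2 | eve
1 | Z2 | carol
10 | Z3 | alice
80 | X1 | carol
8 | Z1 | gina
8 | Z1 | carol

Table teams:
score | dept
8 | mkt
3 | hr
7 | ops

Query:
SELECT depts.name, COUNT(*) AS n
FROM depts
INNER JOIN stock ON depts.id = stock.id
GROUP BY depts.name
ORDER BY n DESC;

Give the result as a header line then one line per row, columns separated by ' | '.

== RESULT ==
depts.name | n
dave | 2
alice | 1

Derivation:
After JOIN stock (3 rows):
depts.score | depts.name | depts.amt | depts.id | stock.id | stock.code | stock.name
7 | dave | 90 | 8 | 8 | Z1 | gina
7 | dave | 90 | 8 | 8 | Z1 | carol
5 | alice | 2 | 80 | 80 | X1 | carol
After GROUP BY (2 rows):
depts.name | n
dave | 2
alice | 1
After ORDER BY (2 rows):
depts.name | n
dave | 2
alice | 1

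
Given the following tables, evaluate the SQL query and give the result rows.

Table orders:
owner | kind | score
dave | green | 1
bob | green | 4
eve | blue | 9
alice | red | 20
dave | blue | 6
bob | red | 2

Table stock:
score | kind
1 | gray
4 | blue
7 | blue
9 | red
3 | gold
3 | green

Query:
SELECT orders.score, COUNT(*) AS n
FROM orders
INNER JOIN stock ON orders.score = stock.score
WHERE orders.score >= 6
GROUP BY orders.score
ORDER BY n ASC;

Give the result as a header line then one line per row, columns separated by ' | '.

After JOIN stock (3 rows):
orders.owner | orders.kind | orders.score | stock.score | stock.kind
dave | green | 1 | 1 | gray
bob | green | 4 | 4 | blue
eve | blue | 9 | 9 | red
After WHERE (1 rows):
orders.owner | orders.kind | orders.score | stock.score | stock.kind
eve | blue | 9 | 9 | red
After GROUP BY (1 rows):
orders.score | n
9 | 1
After ORDER BY (1 rows):
orders.score | n
9 | 1

== RESULT ==
orders.score | n
9 | 1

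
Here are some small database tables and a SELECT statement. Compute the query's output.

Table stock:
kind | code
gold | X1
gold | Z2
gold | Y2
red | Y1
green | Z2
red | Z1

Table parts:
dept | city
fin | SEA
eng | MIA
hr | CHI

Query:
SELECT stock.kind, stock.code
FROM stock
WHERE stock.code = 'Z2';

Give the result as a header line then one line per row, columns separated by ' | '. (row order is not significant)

== RESULT ==
stock.kind | stock.code
gold | Z2
green | Z2

Derivation:
After WHERE (2 rows):
stock.kind | stock.code
gold | Z2
green | Z2
After SELECT (2 rows):
stock.kind | stock.code
gold | Z2
green | Z2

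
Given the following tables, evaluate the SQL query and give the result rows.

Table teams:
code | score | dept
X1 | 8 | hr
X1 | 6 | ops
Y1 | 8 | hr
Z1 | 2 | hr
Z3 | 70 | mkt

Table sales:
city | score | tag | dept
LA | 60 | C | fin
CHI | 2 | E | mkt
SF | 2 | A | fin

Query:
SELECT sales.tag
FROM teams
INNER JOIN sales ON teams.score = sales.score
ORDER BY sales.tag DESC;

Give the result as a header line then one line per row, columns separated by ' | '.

After JOIN sales (2 rows):
teams.code | teams.score | teams.dept | sales.city | sales.score | sales.tag | sales.dept
Z1 | 2 | hr | CHI | 2 | E | mkt
Z1 | 2 | hr | SF | 2 | A | fin
After SELECT (2 rows):
sales.tag
E
A
After ORDER BY (2 rows):
sales.tag
E
A

== RESULT ==
sales.tag
E
A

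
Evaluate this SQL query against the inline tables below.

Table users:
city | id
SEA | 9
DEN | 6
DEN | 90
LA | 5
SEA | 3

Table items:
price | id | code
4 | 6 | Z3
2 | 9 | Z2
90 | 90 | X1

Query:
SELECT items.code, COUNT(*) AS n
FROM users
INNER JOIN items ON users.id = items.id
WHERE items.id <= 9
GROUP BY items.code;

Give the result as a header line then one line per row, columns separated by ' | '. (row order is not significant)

After JOIN items (3 rows):
users.city | users.id | items.price | items.id | items.code
SEA | 9 | 2 | 9 | Z2
DEN | 6 | 4 | 6 | Z3
DEN | 90 | 90 | 90 | X1
After WHERE (2 rows):
users.city | users.id | items.price | items.id | items.code
SEA | 9 | 2 | 9 | Z2
DEN | 6 | 4 | 6 | Z3
After GROUP BY (2 rows):
items.code | n
Z2 | 1
Z3 | 1

== RESULT ==
items.code | n
Z2 | 1
Z3 | 1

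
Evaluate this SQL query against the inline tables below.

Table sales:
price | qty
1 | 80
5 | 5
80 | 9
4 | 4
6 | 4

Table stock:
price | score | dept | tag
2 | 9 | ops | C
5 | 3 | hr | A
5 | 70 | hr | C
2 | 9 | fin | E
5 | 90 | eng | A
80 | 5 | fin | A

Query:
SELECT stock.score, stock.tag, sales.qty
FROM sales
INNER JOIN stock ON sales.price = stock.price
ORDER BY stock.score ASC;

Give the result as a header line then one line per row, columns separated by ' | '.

After JOIN stock (4 rows):
sales.price | sales.qty | stock.price | stock.score | stock.dept | stock.tag
5 | 5 | 5 | 3 | hr | A
5 | 5 | 5 | 70 | hr | C
5 | 5 | 5 | 90 | eng | A
80 | 9 | 80 | 5 | fin | A
After SELECT (4 rows):
stock.score | stock.tag | sales.qty
3 | A | 5
70 | C | 5
90 | A | 5
5 | A | 9
After ORDER BY (4 rows):
stock.score | stock.tag | sales.qty
3 | A | 5
5 | A | 9
70 | C | 5
90 | A | 5

== RESULT ==
stock.score | stock.tag | sales.qty
3 | A | 5
5 | A | 9
70 | C | 5
90 | A | 5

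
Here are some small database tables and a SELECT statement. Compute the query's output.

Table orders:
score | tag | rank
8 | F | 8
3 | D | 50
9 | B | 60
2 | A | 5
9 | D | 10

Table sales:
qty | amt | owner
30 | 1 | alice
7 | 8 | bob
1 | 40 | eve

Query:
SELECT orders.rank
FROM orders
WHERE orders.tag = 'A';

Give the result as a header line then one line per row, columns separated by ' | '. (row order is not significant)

After WHERE (1 rows):
orders.score | orders.tag | orders.rank
2 | A | 5
After SELECT (1 rows):
orders.rank
5

== RESULT ==
orders.rank
5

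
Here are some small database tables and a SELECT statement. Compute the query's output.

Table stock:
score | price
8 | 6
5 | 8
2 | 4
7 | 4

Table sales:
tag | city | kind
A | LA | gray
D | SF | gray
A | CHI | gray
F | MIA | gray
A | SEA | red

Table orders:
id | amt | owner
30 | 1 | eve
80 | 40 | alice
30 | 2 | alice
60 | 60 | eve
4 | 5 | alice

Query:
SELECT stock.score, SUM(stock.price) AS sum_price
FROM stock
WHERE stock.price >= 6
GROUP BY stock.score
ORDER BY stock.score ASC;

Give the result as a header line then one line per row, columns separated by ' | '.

== RESULT ==
stock.score | sum_price
5 | 8
8 | 6

Derivation:
After WHERE (2 rows):
stock.score | stock.price
8 | 6
5 | 8
After GROUP BY (2 rows):
stock.score | sum_price
8 | 6
5 | 8
After ORDER BY (2 rows):
stock.score | sum_price
5 | 8
8 | 6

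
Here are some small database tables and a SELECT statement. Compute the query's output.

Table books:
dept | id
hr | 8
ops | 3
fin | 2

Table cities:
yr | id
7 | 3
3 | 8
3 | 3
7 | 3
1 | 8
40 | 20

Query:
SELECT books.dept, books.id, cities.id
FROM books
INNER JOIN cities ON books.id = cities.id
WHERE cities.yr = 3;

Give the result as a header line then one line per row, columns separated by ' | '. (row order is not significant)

== RESULT ==
books.dept | books.id | cities.id
hr | 8 | 8
ops | 3 | 3

Derivation:
After JOIN cities (5 rows):
books.dept | books.id | cities.yr | cities.id
hr | 8 | 3 | 8
hr | 8 | 1 | 8
ops | 3 | 7 | 3
ops | 3 | 3 | 3
ops | 3 | 7 | 3
After WHERE (2 rows):
books.dept | books.id | cities.yr | cities.id
hr | 8 | 3 | 8
ops | 3 | 3 | 3
After SELECT (2 rows):
books.dept | books.id | cities.id
hr | 8 | 8
ops | 3 | 3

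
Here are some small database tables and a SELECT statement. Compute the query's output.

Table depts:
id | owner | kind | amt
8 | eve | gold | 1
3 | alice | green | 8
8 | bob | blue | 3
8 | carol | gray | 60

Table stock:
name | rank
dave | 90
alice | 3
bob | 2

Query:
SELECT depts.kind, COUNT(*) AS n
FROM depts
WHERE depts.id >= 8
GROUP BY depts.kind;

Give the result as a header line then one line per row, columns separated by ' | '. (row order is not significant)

After WHERE (3 rows):
depts.id | depts.owner | depts.kind | depts.amt
8 | eve | gold | 1
8 | bob | blue | 3
8 | carol | gray | 60
After GROUP BY (3 rows):
depts.kind | n
gold | 1
blue | 1
gray | 1

== RESULT ==
depts.kind | n
gold | 1
blue | 1
gray | 1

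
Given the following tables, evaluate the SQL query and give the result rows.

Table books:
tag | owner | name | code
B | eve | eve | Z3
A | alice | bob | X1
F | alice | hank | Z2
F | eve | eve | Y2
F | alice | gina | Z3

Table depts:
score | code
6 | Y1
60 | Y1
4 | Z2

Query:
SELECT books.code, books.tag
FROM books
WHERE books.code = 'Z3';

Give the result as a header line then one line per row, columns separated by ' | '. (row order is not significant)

After WHERE (2 rows):
books.tag | books.owner | books.name | books.code
B | eve | eve | Z3
F | alice | gina | Z3
After SELECT (2 rows):
books.code | books.tag
Z3 | B
Z3 | F

== RESULT ==
books.code | books.tag
Z3 | B
Z3 | F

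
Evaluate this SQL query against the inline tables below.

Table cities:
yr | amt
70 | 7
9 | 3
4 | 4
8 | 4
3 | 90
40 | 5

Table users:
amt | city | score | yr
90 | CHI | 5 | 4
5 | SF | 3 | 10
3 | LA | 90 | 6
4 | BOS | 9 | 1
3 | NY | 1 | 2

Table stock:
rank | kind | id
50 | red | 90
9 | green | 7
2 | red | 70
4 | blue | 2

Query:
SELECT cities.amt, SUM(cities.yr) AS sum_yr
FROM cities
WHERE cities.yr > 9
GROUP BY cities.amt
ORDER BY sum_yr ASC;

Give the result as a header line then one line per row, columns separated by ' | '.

== RESULT ==
cities.amt | sum_yr
5 | 40
7 | 70

Derivation:
After WHERE (2 rows):
cities.yr | cities.amt
70 | 7
40 | 5
After GROUP BY (2 rows):
cities.amt | sum_yr
7 | 70
5 | 40
After ORDER BY (2 rows):
cities.amt | sum_yr
5 | 40
7 | 70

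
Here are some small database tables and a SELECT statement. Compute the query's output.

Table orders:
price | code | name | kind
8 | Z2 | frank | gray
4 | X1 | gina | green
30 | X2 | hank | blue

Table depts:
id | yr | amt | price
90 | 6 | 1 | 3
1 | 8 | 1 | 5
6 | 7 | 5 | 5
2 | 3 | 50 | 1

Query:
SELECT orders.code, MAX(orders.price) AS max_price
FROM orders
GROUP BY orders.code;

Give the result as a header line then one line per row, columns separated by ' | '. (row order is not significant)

== RESULT ==
orders.code | max_price
Z2 | 8
X1 | 4
X2 | 30

Derivation:
After GROUP BY (3 rows):
orders.code | max_price
Z2 | 8
X1 | 4
X2 | 30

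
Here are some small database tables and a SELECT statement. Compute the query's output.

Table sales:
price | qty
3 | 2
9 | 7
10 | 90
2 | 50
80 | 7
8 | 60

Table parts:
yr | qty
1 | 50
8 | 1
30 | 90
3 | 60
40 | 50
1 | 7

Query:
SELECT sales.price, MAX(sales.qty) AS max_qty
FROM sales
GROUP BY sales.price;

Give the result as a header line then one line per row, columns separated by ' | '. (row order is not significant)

== RESULT ==
sales.price | max_qty
3 | 2
9 | 7
10 | 90
2 | 50
80 | 7
8 | 60

Derivation:
After GROUP BY (6 rows):
sales.price | max_qty
3 | 2
9 | 7
10 | 90
2 | 50
80 | 7
8 | 60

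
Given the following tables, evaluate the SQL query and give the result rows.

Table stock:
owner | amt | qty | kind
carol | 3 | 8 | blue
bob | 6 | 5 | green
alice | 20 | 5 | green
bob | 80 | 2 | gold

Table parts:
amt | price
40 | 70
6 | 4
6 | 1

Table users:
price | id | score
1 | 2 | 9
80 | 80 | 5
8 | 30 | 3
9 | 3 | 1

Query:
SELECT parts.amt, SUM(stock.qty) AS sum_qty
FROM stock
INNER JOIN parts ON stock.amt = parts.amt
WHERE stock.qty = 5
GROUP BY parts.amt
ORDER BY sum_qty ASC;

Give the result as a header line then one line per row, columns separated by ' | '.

== RESULT ==
parts.amt | sum_qty
6 | 10

Derivation:
After JOIN parts (2 rows):
stock.owner | stock.amt | stock.qty | stock.kind | parts.amt | parts.price
bob | 6 | 5 | green | 6 | 4
bob | 6 | 5 | green | 6 | 1
After WHERE (2 rows):
stock.owner | stock.amt | stock.qty | stock.kind | parts.amt | parts.price
bob | 6 | 5 | green | 6 | 4
bob | 6 | 5 | green | 6 | 1
After GROUP BY (1 rows):
parts.amt | sum_qty
6 | 10
After ORDER BY (1 rows):
parts.amt | sum_qty
6 | 10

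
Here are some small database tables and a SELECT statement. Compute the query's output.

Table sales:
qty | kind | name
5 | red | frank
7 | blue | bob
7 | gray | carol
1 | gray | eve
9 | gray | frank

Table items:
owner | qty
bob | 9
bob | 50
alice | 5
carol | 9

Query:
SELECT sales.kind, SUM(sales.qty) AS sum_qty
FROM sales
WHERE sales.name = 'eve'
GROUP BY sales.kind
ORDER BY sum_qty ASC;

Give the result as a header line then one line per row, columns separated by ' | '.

After WHERE (1 rows):
sales.qty | sales.kind | sales.name
1 | gray | eve
After GROUP BY (1 rows):
sales.kind | sum_qty
gray | 1
After ORDER BY (1 rows):
sales.kind | sum_qty
gray | 1

== RESULT ==
sales.kind | sum_qty
gray | 1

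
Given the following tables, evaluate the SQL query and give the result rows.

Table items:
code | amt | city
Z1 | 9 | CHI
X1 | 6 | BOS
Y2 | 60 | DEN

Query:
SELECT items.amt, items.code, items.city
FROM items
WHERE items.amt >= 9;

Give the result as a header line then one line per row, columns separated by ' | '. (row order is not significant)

After WHERE (2 rows):
items.code | items.amt | items.city
Z1 | 9 | CHI
Y2 | 60 | DEN
After SELECT (2 rows):
items.amt | items.code | items.city
9 | Z1 | CHI
60 | Y2 | DEN

== RESULT ==
items.amt | items.code | items.city
9 | Z1 | CHI
60 | Y2 | DEN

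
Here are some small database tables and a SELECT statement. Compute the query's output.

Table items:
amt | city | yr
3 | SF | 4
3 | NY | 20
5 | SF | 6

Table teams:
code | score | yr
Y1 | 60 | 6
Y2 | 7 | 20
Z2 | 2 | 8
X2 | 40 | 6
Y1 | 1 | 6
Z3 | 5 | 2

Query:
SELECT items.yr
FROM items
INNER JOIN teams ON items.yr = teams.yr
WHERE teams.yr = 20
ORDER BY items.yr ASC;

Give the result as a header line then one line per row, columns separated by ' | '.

== RESULT ==
items.yr
20

Derivation:
After JOIN teams (4 rows):
items.amt | items.city | items.yr | teams.code | teams.score | teams.yr
3 | NY | 20 | Y2 | 7 | 20
5 | SF | 6 | Y1 | 60 | 6
5 | SF | 6 | X2 | 40 | 6
5 | SF | 6 | Y1 | 1 | 6
After WHERE (1 rows):
items.amt | items.city | items.yr | teams.code | teams.score | teams.yr
3 | NY | 20 | Y2 | 7 | 20
After SELECT (1 rows):
items.yr
20
After ORDER BY (1 rows):
items.yr
20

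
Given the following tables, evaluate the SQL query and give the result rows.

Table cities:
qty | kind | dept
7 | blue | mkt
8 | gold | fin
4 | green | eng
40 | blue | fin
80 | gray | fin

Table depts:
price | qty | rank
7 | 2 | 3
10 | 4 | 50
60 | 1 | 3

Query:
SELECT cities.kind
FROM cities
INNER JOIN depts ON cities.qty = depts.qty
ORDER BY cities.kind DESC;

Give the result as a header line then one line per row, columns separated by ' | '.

== RESULT ==
cities.kind
green

Derivation:
After JOIN depts (1 rows):
cities.qty | cities.kind | cities.dept | depts.price | depts.qty | depts.rank
4 | green | eng | 10 | 4 | 50
After SELECT (1 rows):
cities.kind
green
After ORDER BY (1 rows):
cities.kind
green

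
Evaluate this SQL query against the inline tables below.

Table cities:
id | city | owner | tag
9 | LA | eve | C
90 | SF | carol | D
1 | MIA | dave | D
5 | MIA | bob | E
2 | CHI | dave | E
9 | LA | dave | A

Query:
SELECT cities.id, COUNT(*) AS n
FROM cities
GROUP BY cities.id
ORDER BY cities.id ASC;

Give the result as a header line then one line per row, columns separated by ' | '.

After GROUP BY (5 rows):
cities.id | n
9 | 2
90 | 1
1 | 1
5 | 1
2 | 1
After ORDER BY (5 rows):
cities.id | n
1 | 1
2 | 1
5 | 1
9 | 2
90 | 1

== RESULT ==
cities.id | n
1 | 1
2 | 1
5 | 1
9 | 2
90 | 1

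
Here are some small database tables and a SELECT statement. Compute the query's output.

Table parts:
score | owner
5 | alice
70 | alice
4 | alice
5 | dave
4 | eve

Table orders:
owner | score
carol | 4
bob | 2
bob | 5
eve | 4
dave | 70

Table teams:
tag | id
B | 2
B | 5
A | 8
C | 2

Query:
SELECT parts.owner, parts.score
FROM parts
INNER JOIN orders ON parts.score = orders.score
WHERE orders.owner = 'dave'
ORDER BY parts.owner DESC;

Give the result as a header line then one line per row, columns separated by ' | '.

== RESULT ==
parts.owner | parts.score
alice | 70

Derivation:
After JOIN orders (7 rows):
parts.score | parts.owner | orders.owner | orders.score
5 | alice | bob | 5
70 | alice | dave | 70
4 | alice | carol | 4
4 | alice | eve | 4
5 | dave | bob | 5
4 | eve | carol | 4
4 | eve | eve | 4
After WHERE (1 rows):
parts.score | parts.owner | orders.owner | orders.score
70 | alice | dave | 70
After SELECT (1 rows):
parts.owner | parts.score
alice | 70
After ORDER BY (1 rows):
parts.owner | parts.score
alice | 70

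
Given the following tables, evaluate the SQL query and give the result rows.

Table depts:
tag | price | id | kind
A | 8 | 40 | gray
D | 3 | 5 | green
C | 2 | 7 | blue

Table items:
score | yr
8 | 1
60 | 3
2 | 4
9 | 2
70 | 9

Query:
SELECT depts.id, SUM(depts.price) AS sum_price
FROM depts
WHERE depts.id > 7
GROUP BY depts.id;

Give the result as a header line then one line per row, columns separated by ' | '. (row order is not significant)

== RESULT ==
depts.id | sum_price
40 | 8

Derivation:
After WHERE (1 rows):
depts.tag | depts.price | depts.id | depts.kind
A | 8 | 40 | gray
After GROUP BY (1 rows):
depts.id | sum_price
40 | 8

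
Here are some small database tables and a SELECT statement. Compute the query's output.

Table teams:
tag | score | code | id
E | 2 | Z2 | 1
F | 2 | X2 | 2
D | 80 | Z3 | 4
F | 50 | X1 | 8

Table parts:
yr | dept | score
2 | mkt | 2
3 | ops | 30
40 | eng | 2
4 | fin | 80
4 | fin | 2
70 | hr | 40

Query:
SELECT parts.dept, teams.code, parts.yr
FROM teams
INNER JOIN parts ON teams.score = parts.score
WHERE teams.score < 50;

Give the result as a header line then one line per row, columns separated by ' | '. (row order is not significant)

After JOIN parts (7 rows):
teams.tag | teams.score | teams.code | teams.id | parts.yr | parts.dept | parts.score
E | 2 | Z2 | 1 | 2 | mkt | 2
E | 2 | Z2 | 1 | 40 | eng | 2
E | 2 | Z2 | 1 | 4 | fin | 2
F | 2 | X2 | 2 | 2 | mkt | 2
F | 2 | X2 | 2 | 40 | eng | 2
F | 2 | X2 | 2 | 4 | fin | 2
D | 80 | Z3 | 4 | 4 | fin | 80
After WHERE (6 rows):
teams.tag | teams.score | teams.code | teams.id | parts.yr | parts.dept | parts.score
E | 2 | Z2 | 1 | 2 | mkt | 2
E | 2 | Z2 | 1 | 40 | eng | 2
E | 2 | Z2 | 1 | 4 | fin | 2
F | 2 | X2 | 2 | 2 | mkt | 2
F | 2 | X2 | 2 | 40 | eng | 2
F | 2 | X2 | 2 | 4 | fin | 2
After SELECT (6 rows):
parts.dept | teams.code | parts.yr
mkt | Z2 | 2
eng | Z2 | 40
fin | Z2 | 4
mkt | X2 | 2
eng | X2 | 40
fin | X2 | 4

== RESULT ==
parts.dept | teams.code | parts.yr
mkt | Z2 | 2
eng | Z2 | 40
fin | Z2 | 4
mkt | X2 | 2
eng | X2 | 40
fin | X2 | 4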